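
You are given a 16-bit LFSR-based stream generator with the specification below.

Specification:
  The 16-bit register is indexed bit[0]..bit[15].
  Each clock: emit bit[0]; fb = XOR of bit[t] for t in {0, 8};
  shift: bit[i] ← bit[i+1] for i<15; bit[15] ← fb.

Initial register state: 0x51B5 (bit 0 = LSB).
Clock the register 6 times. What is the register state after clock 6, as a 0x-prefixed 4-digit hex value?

0x9146

reg_0 = 0x51B5
clock 1: out=1, reg = 0x28DA
clock 2: out=0, reg = 0x146D
clock 3: out=1, reg = 0x8A36
clock 4: out=0, reg = 0x451B
clock 5: out=1, reg = 0x228D
clock 6: out=1, reg = 0x9146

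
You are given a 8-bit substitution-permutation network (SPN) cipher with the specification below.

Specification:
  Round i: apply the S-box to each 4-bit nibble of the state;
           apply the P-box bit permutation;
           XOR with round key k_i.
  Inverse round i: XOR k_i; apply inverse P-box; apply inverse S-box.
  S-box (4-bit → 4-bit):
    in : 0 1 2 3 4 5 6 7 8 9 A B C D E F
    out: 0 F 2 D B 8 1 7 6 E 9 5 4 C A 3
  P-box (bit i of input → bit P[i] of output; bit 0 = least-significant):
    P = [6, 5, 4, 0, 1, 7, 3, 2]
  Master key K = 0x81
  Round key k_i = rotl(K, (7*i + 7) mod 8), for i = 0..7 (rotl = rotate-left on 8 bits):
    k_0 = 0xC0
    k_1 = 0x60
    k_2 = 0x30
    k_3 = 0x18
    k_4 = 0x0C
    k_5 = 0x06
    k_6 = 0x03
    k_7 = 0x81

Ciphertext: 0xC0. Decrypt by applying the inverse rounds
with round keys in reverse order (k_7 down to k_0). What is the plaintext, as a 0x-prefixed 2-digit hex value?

s_0 = ciphertext = 0xC0
s_1 = InvRound(s_0, k_7) = 0x0A
s_2 = InvRound(s_1, k_6) = 0xC5
s_3 = InvRound(s_2, k_5) = 0xFA
s_4 = InvRound(s_3, k_4) = 0x47
s_5 = InvRound(s_4, k_3) = 0x33
s_6 = InvRound(s_5, k_2) = 0x65
s_7 = InvRound(s_6, k_1) = 0x55
s_8 = InvRound(s_7, k_0) = 0xED

0xED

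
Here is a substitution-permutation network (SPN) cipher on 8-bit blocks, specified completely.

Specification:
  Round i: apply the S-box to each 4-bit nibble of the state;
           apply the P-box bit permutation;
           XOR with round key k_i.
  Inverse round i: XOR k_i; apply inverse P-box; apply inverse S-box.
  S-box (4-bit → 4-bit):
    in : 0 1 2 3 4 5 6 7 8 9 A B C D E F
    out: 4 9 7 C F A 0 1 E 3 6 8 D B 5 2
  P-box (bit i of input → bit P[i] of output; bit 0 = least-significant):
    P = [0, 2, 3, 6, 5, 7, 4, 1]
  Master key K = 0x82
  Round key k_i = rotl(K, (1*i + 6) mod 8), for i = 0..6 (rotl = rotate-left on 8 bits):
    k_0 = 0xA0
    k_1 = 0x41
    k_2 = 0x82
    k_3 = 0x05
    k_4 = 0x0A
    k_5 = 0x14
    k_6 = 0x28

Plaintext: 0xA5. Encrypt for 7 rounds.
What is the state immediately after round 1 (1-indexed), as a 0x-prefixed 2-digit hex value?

s_0 = plaintext = 0xA5
s_1 = Round(s_0, k_0) = 0x74
s_2 = Round(s_1, k_1) = 0x2C
s_3 = Round(s_2, k_2) = 0x7B
s_4 = Round(s_3, k_3) = 0x65
s_5 = Round(s_4, k_4) = 0x4E
s_6 = Round(s_5, k_5) = 0xAF
s_7 = Round(s_6, k_6) = 0xBC

0x74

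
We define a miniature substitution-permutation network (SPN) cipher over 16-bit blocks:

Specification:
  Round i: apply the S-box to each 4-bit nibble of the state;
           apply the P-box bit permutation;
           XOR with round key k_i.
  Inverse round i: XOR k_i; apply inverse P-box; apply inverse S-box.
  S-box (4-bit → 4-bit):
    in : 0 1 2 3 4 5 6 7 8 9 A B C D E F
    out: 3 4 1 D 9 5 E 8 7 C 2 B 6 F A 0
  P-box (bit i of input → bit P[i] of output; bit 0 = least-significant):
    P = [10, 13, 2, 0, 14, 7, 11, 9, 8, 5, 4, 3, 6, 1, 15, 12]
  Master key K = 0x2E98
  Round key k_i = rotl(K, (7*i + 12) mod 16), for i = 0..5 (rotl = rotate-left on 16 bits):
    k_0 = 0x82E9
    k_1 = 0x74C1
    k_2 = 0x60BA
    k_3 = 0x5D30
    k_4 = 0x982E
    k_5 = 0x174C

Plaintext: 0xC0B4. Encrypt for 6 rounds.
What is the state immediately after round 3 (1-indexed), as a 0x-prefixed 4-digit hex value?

0x6AF4

s_0 = plaintext = 0xC0B4
s_1 = Round(s_0, k_0) = 0x454A
s_2 = Round(s_1, k_1) = 0x0791
s_3 = Round(s_2, k_2) = 0x6AF4
s_4 = Round(s_3, k_3) = 0xC913
s_5 = Round(s_4, k_4) = 0x1431
s_6 = Round(s_5, k_5) = 0xDC40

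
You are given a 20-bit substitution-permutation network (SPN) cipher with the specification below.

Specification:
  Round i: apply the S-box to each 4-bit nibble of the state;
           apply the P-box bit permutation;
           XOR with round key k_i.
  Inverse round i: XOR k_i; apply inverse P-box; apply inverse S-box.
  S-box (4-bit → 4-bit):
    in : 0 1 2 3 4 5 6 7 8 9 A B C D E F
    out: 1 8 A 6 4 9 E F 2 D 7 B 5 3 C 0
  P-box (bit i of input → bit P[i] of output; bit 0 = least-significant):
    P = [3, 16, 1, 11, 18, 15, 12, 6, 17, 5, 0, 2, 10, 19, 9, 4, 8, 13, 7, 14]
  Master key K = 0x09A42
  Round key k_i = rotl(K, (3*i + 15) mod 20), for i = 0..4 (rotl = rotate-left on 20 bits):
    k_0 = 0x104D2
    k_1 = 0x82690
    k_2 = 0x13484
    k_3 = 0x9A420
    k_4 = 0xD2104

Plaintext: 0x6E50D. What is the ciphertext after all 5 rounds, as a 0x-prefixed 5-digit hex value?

s_0 = plaintext = 0x6E50D
s_1 = Round(s_0, k_0) = 0x6664E
s_2 = Round(s_1, k_1) = 0x05C27
s_3 = Round(s_2, k_2) = 0x2B9DF
s_4 = Round(s_3, k_3) = 0x74035
s_5 = Round(s_4, k_4) = 0xFDA8C

0xFDA8C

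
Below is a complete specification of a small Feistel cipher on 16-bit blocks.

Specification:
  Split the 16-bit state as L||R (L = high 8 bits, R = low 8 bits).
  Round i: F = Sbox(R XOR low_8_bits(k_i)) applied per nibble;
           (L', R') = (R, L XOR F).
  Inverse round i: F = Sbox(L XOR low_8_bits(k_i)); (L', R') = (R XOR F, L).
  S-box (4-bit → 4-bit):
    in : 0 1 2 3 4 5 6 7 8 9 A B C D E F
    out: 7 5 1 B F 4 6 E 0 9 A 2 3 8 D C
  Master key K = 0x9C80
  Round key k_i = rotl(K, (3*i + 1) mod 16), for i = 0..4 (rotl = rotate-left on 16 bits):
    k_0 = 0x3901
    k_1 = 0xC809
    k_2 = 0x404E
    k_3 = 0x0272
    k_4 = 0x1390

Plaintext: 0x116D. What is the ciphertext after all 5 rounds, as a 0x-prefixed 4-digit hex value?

0x3BE5

s_0 = plaintext = 0x116D
s_1 = Round(s_0, k_0) = 0x6D72
s_2 = Round(s_1, k_1) = 0x728F
s_3 = Round(s_2, k_2) = 0x8F47
s_4 = Round(s_3, k_3) = 0x473B
s_5 = Round(s_4, k_4) = 0x3BE5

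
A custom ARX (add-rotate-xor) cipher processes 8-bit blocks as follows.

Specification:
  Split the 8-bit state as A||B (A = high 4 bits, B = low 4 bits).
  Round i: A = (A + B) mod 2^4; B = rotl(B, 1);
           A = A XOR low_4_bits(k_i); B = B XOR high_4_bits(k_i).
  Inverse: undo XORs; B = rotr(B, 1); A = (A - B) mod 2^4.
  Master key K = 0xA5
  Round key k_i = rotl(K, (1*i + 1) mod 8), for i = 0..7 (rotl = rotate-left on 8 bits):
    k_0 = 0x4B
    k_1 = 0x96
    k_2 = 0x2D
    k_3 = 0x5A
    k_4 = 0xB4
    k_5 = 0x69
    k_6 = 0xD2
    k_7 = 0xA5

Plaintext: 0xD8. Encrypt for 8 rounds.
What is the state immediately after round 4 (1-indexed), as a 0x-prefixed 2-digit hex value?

s_0 = plaintext = 0xD8
s_1 = Round(s_0, k_0) = 0xE5
s_2 = Round(s_1, k_1) = 0x53
s_3 = Round(s_2, k_2) = 0x54
s_4 = Round(s_3, k_3) = 0x3D
s_5 = Round(s_4, k_4) = 0x40
s_6 = Round(s_5, k_5) = 0xD6
s_7 = Round(s_6, k_6) = 0x11
s_8 = Round(s_7, k_7) = 0x78

0x3D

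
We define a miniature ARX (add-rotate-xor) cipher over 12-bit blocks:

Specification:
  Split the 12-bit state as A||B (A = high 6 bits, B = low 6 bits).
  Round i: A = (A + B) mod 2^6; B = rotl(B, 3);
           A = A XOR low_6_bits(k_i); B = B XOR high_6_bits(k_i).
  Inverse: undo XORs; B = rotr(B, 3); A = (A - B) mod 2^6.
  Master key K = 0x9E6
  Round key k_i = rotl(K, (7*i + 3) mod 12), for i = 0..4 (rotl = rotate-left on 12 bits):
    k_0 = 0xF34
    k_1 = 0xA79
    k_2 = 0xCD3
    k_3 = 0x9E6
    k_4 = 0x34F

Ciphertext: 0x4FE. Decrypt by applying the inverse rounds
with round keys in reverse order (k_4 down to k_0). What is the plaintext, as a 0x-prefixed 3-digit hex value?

0x129

s_0 = ciphertext = 0x4FE
s_1 = InvRound(s_0, k_4) = 0xF9E
s_2 = InvRound(s_1, k_3) = 0x24F
s_3 = InvRound(s_2, k_2) = 0xCE7
s_4 = InvRound(s_3, k_1) = 0x671
s_5 = InvRound(s_4, k_0) = 0x129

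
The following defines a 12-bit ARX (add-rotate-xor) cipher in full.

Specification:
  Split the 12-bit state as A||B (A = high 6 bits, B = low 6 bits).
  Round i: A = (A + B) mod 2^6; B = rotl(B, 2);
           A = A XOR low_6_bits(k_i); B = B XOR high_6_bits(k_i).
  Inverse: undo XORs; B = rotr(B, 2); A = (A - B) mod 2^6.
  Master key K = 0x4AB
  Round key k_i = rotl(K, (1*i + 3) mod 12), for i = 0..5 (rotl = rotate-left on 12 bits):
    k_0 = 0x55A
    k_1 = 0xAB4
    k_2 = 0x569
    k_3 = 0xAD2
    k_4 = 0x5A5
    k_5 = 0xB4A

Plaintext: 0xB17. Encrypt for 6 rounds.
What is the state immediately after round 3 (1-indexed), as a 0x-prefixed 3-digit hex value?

s_0 = plaintext = 0xB17
s_1 = Round(s_0, k_0) = 0x648
s_2 = Round(s_1, k_1) = 0x54A
s_3 = Round(s_2, k_2) = 0xDBD
s_4 = Round(s_3, k_3) = 0x85C
s_5 = Round(s_4, k_4) = 0x627
s_6 = Round(s_5, k_5) = 0xD73

0xDBD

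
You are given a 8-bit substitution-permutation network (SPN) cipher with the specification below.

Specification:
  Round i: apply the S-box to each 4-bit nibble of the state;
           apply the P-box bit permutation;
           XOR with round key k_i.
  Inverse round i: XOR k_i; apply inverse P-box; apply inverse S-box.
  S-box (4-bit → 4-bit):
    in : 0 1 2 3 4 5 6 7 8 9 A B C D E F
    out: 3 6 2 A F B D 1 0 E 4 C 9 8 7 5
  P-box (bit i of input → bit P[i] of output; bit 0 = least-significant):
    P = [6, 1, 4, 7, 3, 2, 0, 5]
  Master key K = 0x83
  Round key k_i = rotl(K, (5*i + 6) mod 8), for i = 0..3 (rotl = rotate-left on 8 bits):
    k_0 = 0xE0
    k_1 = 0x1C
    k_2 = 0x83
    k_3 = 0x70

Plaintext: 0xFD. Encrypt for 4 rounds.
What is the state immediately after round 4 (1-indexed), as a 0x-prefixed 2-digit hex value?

0x5A

s_0 = plaintext = 0xFD
s_1 = Round(s_0, k_0) = 0x69
s_2 = Round(s_1, k_1) = 0xA7
s_3 = Round(s_2, k_2) = 0xC2
s_4 = Round(s_3, k_3) = 0x5A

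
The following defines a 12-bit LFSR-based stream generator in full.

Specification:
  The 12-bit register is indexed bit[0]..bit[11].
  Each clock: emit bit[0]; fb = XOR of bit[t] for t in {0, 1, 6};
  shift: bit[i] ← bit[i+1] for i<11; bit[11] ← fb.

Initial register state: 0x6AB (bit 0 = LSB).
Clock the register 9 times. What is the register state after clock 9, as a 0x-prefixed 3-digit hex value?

0x723

reg_0 = 0x6AB
clock 1: out=1, reg = 0x355
clock 2: out=1, reg = 0x1AA
clock 3: out=0, reg = 0x8D5
clock 4: out=1, reg = 0x46A
clock 5: out=0, reg = 0x235
clock 6: out=1, reg = 0x91A
clock 7: out=0, reg = 0xC8D
clock 8: out=1, reg = 0xE46
clock 9: out=0, reg = 0x723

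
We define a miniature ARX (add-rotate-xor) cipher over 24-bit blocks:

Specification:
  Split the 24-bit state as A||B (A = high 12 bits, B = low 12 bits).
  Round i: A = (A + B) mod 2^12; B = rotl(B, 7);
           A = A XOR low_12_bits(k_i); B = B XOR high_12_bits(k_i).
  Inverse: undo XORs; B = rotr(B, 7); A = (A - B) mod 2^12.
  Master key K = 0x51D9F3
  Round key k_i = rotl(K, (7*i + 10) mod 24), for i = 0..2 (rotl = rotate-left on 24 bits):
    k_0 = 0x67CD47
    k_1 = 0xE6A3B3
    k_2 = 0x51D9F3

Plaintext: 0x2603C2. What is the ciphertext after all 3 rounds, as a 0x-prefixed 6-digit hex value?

s_0 = plaintext = 0x2603C2
s_1 = Round(s_0, k_0) = 0xB65762
s_2 = Round(s_1, k_1) = 0x174F51
s_3 = Round(s_2, k_2) = 0x936DE7

0x936DE7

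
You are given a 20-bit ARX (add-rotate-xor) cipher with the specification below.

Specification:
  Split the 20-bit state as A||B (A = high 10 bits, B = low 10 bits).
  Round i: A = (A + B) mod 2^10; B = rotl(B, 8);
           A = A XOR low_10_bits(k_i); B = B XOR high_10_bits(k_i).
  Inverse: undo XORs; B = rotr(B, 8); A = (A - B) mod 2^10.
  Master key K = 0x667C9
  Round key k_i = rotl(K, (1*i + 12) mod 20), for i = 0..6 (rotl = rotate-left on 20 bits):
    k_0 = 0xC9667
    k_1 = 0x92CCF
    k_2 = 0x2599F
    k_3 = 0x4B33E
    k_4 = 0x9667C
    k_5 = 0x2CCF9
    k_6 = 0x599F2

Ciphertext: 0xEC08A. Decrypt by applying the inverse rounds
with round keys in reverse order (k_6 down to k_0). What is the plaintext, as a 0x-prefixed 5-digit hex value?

s_0 = ciphertext = 0xEC08A
s_1 = InvRound(s_0, k_6) = 0xA47B1
s_2 = InvRound(s_1, k_5) = 0x9740B
s_3 = InvRound(s_2, k_4) = 0xB5D4A
s_4 = InvRound(s_3, k_3) = 0x14598
s_5 = InvRound(s_4, k_2) = 0x65439
s_6 = InvRound(s_5, k_1) = 0xE41CA
s_7 = InvRound(s_6, k_0) = 0x8E7BE

0x8E7BE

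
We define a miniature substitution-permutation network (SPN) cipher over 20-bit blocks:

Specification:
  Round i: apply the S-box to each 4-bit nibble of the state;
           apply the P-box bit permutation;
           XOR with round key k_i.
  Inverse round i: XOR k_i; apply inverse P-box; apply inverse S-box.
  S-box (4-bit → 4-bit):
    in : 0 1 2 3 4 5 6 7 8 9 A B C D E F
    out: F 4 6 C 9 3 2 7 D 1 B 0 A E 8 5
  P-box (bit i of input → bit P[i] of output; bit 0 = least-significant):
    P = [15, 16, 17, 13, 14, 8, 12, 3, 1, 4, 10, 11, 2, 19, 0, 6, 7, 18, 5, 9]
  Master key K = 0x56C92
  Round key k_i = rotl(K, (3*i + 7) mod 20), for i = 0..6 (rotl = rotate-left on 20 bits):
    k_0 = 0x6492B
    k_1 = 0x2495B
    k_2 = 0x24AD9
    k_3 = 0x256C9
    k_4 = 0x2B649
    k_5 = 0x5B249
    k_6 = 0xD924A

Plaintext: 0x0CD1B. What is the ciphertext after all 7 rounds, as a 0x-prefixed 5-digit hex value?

0xBB2A8

s_0 = plaintext = 0x0CD1B
s_1 = Round(s_0, k_0) = 0xA57DB
s_2 = Round(s_1, k_1) = 0xE5EC5
s_3 = Round(s_2, k_2) = 0xBC1D5
s_4 = Round(s_3, k_3) = 0xBC381
s_5 = Round(s_4, k_4) = 0x8EA01
s_6 = Round(s_5, k_5) = 0x7E9B3
s_7 = Round(s_6, k_6) = 0xBB2A8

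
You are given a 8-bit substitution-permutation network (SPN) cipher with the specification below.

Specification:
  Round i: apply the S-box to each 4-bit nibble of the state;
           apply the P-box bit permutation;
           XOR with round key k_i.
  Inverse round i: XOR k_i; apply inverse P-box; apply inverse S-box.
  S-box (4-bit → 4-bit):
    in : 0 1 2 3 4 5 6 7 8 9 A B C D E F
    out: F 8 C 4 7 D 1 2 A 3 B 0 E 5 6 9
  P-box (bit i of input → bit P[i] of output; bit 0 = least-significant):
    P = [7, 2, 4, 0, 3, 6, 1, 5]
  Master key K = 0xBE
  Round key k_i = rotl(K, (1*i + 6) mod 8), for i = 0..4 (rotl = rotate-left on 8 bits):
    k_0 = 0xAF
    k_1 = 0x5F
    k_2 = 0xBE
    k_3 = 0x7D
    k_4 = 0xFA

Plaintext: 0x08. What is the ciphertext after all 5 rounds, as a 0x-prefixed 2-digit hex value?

s_0 = plaintext = 0x08
s_1 = Round(s_0, k_0) = 0xC0
s_2 = Round(s_1, k_1) = 0xA8
s_3 = Round(s_2, k_2) = 0xD3
s_4 = Round(s_3, k_3) = 0x67
s_5 = Round(s_4, k_4) = 0xF6

0xF6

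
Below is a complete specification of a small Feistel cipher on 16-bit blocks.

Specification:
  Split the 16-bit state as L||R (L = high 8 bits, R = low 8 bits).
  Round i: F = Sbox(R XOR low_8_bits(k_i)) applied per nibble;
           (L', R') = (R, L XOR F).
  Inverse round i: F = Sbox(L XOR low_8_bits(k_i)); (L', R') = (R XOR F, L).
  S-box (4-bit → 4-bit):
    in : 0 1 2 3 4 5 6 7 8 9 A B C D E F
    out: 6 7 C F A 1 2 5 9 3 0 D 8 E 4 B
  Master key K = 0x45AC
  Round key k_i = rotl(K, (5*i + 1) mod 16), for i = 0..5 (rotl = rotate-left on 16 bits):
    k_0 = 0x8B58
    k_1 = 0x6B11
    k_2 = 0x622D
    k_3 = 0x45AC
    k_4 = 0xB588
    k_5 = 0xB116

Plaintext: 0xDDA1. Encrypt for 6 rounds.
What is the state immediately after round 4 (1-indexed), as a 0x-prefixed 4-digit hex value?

s_0 = plaintext = 0xDDA1
s_1 = Round(s_0, k_0) = 0xA16E
s_2 = Round(s_1, k_1) = 0x6EFA
s_3 = Round(s_2, k_2) = 0xFA8B
s_4 = Round(s_3, k_3) = 0x8B3F
s_5 = Round(s_4, k_4) = 0x3F5E
s_6 = Round(s_5, k_5) = 0x5E96

0x8B3F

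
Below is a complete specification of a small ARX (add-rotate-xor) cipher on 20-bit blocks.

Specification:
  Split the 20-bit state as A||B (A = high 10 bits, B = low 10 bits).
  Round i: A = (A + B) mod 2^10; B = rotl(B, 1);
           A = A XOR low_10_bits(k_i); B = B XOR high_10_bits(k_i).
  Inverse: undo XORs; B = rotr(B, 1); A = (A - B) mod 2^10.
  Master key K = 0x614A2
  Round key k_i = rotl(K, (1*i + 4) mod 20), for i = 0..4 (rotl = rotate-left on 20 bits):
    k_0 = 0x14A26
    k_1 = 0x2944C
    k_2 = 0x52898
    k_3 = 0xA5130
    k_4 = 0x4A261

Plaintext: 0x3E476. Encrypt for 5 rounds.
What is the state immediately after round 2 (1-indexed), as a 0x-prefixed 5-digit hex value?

0x12DD9

s_0 = plaintext = 0x3E476
s_1 = Round(s_0, k_0) = 0xD24BE
s_2 = Round(s_1, k_1) = 0x12DD9
s_3 = Round(s_2, k_2) = 0xAF2F8
s_4 = Round(s_3, k_3) = 0x21365
s_5 = Round(s_4, k_4) = 0x623E3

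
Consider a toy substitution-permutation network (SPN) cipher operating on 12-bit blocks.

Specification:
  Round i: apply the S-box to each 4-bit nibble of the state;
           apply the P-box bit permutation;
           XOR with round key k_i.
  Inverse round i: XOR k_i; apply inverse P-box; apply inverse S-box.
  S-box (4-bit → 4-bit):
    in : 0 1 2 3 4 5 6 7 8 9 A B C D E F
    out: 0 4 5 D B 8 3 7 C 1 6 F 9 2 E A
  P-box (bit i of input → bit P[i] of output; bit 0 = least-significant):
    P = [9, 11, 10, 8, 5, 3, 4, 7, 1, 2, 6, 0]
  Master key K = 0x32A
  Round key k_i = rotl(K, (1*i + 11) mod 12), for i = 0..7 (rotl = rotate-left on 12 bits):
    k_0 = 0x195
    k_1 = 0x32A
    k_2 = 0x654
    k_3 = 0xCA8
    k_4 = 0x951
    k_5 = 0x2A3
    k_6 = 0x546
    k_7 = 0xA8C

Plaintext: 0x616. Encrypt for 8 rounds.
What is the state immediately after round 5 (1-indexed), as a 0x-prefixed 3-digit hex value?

s_0 = plaintext = 0x616
s_1 = Round(s_0, k_0) = 0xB83
s_2 = Round(s_1, k_1) = 0x4FD
s_3 = Round(s_2, k_2) = 0xEDB
s_4 = Round(s_3, k_3) = 0x3E5
s_5 = Round(s_4, k_4) = 0x88A
s_6 = Round(s_5, k_5) = 0xE72
s_7 = Round(s_6, k_6) = 0x33B
s_8 = Round(s_7, k_7) = 0x57F

0x88A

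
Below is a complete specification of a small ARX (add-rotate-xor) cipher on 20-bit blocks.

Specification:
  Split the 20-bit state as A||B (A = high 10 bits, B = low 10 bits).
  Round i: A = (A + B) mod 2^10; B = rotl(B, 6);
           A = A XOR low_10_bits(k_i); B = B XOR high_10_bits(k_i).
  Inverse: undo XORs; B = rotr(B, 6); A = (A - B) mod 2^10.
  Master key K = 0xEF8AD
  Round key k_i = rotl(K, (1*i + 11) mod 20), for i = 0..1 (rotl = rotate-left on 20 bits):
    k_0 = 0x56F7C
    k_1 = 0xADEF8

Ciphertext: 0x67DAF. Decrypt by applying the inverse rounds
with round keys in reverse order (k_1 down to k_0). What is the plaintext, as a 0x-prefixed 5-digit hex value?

s_0 = ciphertext = 0x67DAF
s_1 = InvRound(s_0, k_1) = 0x76D8C
s_2 = InvRound(s_1, k_0) = 0x4D173

0x4D173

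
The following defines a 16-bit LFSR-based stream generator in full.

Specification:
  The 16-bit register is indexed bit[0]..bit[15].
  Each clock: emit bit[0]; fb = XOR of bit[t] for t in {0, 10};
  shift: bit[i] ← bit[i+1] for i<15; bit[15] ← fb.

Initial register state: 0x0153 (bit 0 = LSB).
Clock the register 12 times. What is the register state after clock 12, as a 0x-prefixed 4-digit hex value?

reg_0 = 0x0153
clock 1: out=1, reg = 0x80A9
clock 2: out=1, reg = 0xC054
clock 3: out=0, reg = 0x602A
clock 4: out=0, reg = 0x3015
clock 5: out=1, reg = 0x980A
clock 6: out=0, reg = 0x4C05
clock 7: out=1, reg = 0x2602
clock 8: out=0, reg = 0x9301
clock 9: out=1, reg = 0xC980
clock 10: out=0, reg = 0x64C0
clock 11: out=0, reg = 0xB260
clock 12: out=0, reg = 0x5930

0x5930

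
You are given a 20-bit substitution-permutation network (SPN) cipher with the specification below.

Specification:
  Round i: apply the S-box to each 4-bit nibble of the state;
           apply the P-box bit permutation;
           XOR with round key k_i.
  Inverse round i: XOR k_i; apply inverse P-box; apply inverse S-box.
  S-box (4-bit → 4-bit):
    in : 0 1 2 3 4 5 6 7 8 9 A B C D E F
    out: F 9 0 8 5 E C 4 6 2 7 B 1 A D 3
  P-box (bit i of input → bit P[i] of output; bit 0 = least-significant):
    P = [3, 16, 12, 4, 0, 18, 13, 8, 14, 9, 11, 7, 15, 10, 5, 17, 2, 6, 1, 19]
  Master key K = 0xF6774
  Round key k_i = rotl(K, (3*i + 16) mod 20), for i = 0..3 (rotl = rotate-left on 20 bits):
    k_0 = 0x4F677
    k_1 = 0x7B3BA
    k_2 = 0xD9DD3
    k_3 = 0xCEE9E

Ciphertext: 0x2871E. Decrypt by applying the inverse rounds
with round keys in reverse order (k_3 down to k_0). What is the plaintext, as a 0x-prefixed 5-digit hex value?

0xA6BD6

s_0 = ciphertext = 0x2871E
s_1 = InvRound(s_0, k_3) = 0x33E52
s_2 = InvRound(s_1, k_2) = 0x31D02
s_3 = InvRound(s_2, k_1) = 0x2A581
s_4 = InvRound(s_3, k_0) = 0xA6BD6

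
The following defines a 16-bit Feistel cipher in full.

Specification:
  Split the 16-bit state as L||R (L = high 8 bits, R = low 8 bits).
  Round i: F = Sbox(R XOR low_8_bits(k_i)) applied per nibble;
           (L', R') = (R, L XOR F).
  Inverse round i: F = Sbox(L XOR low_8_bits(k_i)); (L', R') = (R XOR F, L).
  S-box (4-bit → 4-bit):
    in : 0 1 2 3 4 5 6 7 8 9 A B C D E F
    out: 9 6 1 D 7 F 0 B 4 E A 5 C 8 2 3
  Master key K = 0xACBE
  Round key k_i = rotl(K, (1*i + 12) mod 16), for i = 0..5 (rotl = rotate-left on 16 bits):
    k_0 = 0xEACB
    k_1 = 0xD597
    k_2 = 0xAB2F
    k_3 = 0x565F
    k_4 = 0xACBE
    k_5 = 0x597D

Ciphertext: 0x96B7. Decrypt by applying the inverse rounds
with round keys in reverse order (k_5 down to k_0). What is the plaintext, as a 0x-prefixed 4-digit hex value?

s_0 = ciphertext = 0x96B7
s_1 = InvRound(s_0, k_5) = 0x9296
s_2 = InvRound(s_1, k_4) = 0x8A92
s_3 = InvRound(s_2, k_3) = 0x1D8A
s_4 = InvRound(s_3, k_2) = 0x5B1D
s_5 = InvRound(s_4, k_1) = 0xD15B
s_6 = InvRound(s_5, k_0) = 0x31D1

0x31D1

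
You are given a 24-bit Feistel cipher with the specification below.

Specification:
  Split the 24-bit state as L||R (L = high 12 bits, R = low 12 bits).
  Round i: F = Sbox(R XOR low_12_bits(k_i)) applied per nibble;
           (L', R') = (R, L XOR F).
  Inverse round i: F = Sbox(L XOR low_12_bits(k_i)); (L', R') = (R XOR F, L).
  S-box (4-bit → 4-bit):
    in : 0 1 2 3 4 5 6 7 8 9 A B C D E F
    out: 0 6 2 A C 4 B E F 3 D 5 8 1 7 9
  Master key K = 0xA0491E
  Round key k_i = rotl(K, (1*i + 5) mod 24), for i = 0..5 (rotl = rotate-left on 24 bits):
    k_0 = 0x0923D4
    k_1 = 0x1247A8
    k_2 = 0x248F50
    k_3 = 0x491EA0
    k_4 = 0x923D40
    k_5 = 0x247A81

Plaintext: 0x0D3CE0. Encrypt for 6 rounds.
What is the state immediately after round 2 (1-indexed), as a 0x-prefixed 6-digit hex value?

s_0 = plaintext = 0x0D3CE0
s_1 = Round(s_0, k_0) = 0xCE097F
s_2 = Round(s_1, k_1) = 0x97FBFE
s_3 = Round(s_2, k_2) = 0xBFE5A8
s_4 = Round(s_3, k_3) = 0x5A8EF1
s_5 = Round(s_4, k_4) = 0xEF1FFE
s_6 = Round(s_5, k_5) = 0xFFEA18

0x97FBFE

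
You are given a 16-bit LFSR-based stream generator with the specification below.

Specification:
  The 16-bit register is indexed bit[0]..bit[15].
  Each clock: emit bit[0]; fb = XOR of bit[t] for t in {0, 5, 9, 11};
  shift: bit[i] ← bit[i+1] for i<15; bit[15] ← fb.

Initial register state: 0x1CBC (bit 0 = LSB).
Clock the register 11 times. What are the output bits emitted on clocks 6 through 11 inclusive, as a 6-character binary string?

101001

reg_0 = 0x1CBC
clock 1: out=0, reg = 0x0E5E
clock 2: out=0, reg = 0x072F
clock 3: out=1, reg = 0x8397
clock 4: out=1, reg = 0x41CB
clock 5: out=1, reg = 0xA0E5
clock 6: out=1, reg = 0x5072
clock 7: out=0, reg = 0xA839
clock 8: out=1, reg = 0xD41C
clock 9: out=0, reg = 0x6A0E
clock 10: out=0, reg = 0x3507
clock 11: out=1, reg = 0x9A83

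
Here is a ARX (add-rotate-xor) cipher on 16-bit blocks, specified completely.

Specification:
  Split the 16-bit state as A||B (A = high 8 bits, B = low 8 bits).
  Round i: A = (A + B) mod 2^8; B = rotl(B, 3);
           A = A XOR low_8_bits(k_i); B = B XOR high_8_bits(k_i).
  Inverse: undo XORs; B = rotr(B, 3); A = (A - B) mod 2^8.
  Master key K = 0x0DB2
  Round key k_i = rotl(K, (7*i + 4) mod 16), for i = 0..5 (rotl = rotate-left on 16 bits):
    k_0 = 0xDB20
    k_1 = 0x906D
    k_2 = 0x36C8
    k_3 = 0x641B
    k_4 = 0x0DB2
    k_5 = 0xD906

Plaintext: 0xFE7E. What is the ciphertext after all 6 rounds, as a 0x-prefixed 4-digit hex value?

0x66D9

s_0 = plaintext = 0xFE7E
s_1 = Round(s_0, k_0) = 0x5C28
s_2 = Round(s_1, k_1) = 0xE9D1
s_3 = Round(s_2, k_2) = 0x72B8
s_4 = Round(s_3, k_3) = 0x31A1
s_5 = Round(s_4, k_4) = 0x6000
s_6 = Round(s_5, k_5) = 0x66D9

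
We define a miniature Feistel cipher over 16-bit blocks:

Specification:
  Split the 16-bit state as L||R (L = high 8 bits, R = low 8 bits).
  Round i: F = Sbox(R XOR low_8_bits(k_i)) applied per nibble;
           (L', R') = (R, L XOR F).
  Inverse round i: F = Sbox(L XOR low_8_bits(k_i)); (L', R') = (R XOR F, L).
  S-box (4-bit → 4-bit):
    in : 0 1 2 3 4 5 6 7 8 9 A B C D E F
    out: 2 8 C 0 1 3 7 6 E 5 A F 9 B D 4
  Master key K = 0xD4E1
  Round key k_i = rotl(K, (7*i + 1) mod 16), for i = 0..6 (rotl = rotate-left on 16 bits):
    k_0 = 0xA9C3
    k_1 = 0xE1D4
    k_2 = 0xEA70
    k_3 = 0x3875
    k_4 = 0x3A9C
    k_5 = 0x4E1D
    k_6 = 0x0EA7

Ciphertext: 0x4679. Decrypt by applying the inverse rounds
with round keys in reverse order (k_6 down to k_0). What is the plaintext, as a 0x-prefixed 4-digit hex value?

0x4C90

s_0 = ciphertext = 0x4679
s_1 = InvRound(s_0, k_6) = 0xA146
s_2 = InvRound(s_1, k_5) = 0xBFA1
s_3 = InvRound(s_2, k_4) = 0x61BF
s_4 = InvRound(s_3, k_3) = 0x3E61
s_5 = InvRound(s_4, k_2) = 0x7C3E
s_6 = InvRound(s_5, k_1) = 0x907C
s_7 = InvRound(s_6, k_0) = 0x4C90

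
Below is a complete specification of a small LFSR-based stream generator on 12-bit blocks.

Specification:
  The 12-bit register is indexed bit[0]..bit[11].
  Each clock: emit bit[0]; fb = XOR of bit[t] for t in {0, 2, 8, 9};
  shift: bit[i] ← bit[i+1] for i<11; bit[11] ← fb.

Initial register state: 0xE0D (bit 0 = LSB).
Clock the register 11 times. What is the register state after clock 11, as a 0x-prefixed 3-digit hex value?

0x21F

reg_0 = 0xE0D
clock 1: out=1, reg = 0xF06
clock 2: out=0, reg = 0xF83
clock 3: out=1, reg = 0xFC1
clock 4: out=1, reg = 0xFE0
clock 5: out=0, reg = 0x7F0
clock 6: out=0, reg = 0x3F8
clock 7: out=0, reg = 0x1FC
clock 8: out=0, reg = 0x0FE
clock 9: out=0, reg = 0x87F
clock 10: out=1, reg = 0x43F
clock 11: out=1, reg = 0x21F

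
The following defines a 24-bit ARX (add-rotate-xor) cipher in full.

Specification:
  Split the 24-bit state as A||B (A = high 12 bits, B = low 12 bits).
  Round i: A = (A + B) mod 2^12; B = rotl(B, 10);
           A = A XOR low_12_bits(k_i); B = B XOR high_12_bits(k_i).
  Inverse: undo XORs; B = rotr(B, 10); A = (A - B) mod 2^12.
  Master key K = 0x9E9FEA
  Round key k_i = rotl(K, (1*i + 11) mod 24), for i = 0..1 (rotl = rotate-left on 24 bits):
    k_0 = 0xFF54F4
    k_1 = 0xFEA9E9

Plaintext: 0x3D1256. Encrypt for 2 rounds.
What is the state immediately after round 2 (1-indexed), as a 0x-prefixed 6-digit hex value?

0x3DAE32

s_0 = plaintext = 0x3D1256
s_1 = Round(s_0, k_0) = 0x2D3760
s_2 = Round(s_1, k_1) = 0x3DAE32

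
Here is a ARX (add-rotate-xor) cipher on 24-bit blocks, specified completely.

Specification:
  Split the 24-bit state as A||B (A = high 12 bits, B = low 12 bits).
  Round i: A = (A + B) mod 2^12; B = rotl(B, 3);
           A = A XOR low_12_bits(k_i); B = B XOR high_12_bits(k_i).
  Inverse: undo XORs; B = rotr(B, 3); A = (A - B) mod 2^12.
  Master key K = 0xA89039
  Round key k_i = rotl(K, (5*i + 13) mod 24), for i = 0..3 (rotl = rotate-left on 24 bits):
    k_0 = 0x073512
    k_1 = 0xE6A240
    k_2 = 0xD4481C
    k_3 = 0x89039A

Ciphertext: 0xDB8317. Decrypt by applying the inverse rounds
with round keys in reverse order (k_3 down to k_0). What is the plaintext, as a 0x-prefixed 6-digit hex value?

s_0 = ciphertext = 0xDB8317
s_1 = InvRound(s_0, k_3) = 0xEB2F70
s_2 = InvRound(s_1, k_2) = 0xE68846
s_3 = InvRound(s_2, k_1) = 0x3638C5
s_4 = InvRound(s_3, k_0) = 0x95BD16

0x95BD16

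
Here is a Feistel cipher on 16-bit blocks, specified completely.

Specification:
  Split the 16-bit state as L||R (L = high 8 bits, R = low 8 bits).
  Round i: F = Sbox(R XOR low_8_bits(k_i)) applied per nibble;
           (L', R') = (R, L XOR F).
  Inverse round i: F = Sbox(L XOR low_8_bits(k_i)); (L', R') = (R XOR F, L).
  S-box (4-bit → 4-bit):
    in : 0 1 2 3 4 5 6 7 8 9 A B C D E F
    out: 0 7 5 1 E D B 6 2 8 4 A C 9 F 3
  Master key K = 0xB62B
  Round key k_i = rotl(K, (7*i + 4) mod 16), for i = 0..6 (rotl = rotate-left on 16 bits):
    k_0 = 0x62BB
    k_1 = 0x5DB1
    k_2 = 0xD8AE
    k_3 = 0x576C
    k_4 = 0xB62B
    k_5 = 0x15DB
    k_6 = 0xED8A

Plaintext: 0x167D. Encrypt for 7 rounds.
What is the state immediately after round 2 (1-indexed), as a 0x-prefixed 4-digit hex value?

0xDDC1

s_0 = plaintext = 0x167D
s_1 = Round(s_0, k_0) = 0x7DDD
s_2 = Round(s_1, k_1) = 0xDDC1
s_3 = Round(s_2, k_2) = 0xC16E
s_4 = Round(s_3, k_3) = 0x6EC4
s_5 = Round(s_4, k_4) = 0xC49D
s_6 = Round(s_5, k_5) = 0x9D2F
s_7 = Round(s_6, k_6) = 0x2FD0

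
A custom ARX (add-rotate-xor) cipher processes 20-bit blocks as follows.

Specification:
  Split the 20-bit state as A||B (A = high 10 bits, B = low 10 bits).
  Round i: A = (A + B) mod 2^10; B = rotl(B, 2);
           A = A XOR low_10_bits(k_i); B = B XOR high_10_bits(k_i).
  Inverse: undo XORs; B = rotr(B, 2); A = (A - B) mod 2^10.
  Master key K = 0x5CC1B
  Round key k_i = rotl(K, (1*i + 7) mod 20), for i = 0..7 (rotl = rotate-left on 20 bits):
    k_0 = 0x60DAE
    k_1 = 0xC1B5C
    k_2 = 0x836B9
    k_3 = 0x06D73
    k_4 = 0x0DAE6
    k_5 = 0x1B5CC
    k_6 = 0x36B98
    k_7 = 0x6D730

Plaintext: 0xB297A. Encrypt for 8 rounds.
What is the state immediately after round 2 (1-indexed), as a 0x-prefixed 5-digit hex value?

0x422AE

s_0 = plaintext = 0xB297A
s_1 = Round(s_0, k_0) = 0x7A86A
s_2 = Round(s_1, k_1) = 0x422AE
s_3 = Round(s_2, k_2) = 0x43CB7
s_4 = Round(s_3, k_3) = 0x2D6C7
s_5 = Round(s_4, k_4) = 0x66B28
s_6 = Round(s_5, k_5) = 0x438CE
s_7 = Round(s_6, k_6) = 0x913E2
s_8 = Round(s_7, k_7) = 0x45A3E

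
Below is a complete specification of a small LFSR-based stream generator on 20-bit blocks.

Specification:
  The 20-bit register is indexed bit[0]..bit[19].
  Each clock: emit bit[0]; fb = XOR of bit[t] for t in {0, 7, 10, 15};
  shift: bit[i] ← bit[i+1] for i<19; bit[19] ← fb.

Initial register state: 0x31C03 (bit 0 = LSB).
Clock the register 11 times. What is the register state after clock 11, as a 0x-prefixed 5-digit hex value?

reg_0 = 0x31C03
clock 1: out=1, reg = 0x18E01
clock 2: out=1, reg = 0x8C700
clock 3: out=0, reg = 0x46380
clock 4: out=0, reg = 0xA31C0
clock 5: out=0, reg = 0xD18E0
clock 6: out=0, reg = 0xE8C70
clock 7: out=0, reg = 0x74638
clock 8: out=0, reg = 0xBA31C
clock 9: out=0, reg = 0xDD18E
clock 10: out=0, reg = 0x6E8C7
clock 11: out=1, reg = 0xB7463

0xB7463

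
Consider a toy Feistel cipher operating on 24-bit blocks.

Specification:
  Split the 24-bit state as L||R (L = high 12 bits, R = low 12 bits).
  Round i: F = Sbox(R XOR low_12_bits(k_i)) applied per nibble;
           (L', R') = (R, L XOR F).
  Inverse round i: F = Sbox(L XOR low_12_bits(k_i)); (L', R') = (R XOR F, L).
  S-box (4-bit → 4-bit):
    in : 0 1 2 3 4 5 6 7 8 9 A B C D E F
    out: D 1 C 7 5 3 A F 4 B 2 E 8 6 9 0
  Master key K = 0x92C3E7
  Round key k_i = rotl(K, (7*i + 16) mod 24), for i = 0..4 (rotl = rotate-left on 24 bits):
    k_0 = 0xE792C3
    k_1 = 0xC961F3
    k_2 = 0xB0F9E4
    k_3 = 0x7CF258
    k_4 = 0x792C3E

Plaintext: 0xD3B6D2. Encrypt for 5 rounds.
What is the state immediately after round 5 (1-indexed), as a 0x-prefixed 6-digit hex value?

s_0 = plaintext = 0xD3B6D2
s_1 = Round(s_0, k_0) = 0x6D282A
s_2 = Round(s_1, k_1) = 0x82ADB9
s_3 = Round(s_2, k_2) = 0xDB9D1C
s_4 = Round(s_3, k_3) = 0xD1CDEC
s_5 = Round(s_4, k_4) = 0xDECC70

0xDECC70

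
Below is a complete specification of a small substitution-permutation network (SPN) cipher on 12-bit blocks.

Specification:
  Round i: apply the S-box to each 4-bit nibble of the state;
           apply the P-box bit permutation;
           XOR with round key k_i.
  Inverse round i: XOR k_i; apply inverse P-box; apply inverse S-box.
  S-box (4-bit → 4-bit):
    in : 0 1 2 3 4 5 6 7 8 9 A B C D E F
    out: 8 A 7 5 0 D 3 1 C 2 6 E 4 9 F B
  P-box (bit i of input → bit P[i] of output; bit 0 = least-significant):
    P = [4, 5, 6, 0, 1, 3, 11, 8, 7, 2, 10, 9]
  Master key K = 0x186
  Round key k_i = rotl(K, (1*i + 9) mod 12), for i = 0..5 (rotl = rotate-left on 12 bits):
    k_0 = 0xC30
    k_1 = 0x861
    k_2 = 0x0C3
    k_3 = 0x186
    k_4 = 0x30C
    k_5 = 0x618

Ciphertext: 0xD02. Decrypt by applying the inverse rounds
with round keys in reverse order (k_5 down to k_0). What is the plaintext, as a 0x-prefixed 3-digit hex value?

0xFB3

s_0 = ciphertext = 0xD02
s_1 = InvRound(s_0, k_5) = 0x0E7
s_2 = InvRound(s_1, k_4) = 0xDFB
s_3 = InvRound(s_2, k_3) = 0xAAE
s_4 = InvRound(s_3, k_2) = 0x1AB
s_5 = InvRound(s_4, k_1) = 0x7EC
s_6 = InvRound(s_5, k_0) = 0xFB3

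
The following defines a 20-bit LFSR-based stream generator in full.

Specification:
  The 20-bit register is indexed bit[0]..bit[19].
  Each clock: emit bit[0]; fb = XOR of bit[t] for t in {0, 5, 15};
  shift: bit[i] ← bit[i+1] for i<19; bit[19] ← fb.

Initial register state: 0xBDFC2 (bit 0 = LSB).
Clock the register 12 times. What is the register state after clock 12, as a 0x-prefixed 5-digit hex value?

0x84BBD

reg_0 = 0xBDFC2
clock 1: out=0, reg = 0xDEFE1
clock 2: out=1, reg = 0xEF7F0
clock 3: out=0, reg = 0x77BF8
clock 4: out=0, reg = 0xBBDFC
clock 5: out=0, reg = 0x5DEFE
clock 6: out=0, reg = 0x2EF7F
clock 7: out=1, reg = 0x977BF
clock 8: out=1, reg = 0x4BBDF
clock 9: out=1, reg = 0x25DEF
clock 10: out=1, reg = 0x12EF7
clock 11: out=1, reg = 0x0977B
clock 12: out=1, reg = 0x84BBD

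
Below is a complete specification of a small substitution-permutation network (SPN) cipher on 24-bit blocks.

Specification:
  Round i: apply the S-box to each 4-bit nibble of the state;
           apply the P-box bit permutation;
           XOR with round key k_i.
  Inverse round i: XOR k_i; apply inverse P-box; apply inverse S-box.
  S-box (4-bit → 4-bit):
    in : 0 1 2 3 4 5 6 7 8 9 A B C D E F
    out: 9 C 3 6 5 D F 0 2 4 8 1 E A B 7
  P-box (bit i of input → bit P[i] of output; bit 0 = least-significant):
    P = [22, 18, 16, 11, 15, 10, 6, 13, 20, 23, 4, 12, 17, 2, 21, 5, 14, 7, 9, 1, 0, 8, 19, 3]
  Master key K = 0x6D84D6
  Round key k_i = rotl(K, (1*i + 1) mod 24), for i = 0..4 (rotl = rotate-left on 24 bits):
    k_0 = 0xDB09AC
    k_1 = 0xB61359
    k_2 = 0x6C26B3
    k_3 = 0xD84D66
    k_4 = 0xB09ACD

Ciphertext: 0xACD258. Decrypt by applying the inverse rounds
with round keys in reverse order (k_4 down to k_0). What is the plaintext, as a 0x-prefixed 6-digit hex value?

s_0 = ciphertext = 0xACD258
s_1 = InvRound(s_0, k_4) = 0x42847D
s_2 = InvRound(s_1, k_3) = 0x60BFBA
s_3 = InvRound(s_2, k_2) = 0x677ABD
s_4 = InvRound(s_3, k_1) = 0x82D215
s_5 = InvRound(s_4, k_0) = 0x6FA5B5

0x6FA5B5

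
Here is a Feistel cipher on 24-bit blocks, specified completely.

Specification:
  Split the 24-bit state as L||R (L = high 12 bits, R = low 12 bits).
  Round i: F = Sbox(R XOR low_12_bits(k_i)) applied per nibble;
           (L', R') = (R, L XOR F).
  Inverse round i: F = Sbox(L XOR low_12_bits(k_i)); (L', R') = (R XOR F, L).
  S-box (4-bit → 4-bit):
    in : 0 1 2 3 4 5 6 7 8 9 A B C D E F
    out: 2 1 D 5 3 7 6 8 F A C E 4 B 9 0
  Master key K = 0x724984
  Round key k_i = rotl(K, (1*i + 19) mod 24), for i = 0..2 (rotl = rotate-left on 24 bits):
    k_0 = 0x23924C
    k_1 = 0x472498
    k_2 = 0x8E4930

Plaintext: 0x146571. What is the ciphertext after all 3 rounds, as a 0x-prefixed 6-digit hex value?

0xE861FB

s_0 = plaintext = 0x146571
s_1 = Round(s_0, k_0) = 0x57191D
s_2 = Round(s_1, k_1) = 0x91DE86
s_3 = Round(s_2, k_2) = 0xE861FB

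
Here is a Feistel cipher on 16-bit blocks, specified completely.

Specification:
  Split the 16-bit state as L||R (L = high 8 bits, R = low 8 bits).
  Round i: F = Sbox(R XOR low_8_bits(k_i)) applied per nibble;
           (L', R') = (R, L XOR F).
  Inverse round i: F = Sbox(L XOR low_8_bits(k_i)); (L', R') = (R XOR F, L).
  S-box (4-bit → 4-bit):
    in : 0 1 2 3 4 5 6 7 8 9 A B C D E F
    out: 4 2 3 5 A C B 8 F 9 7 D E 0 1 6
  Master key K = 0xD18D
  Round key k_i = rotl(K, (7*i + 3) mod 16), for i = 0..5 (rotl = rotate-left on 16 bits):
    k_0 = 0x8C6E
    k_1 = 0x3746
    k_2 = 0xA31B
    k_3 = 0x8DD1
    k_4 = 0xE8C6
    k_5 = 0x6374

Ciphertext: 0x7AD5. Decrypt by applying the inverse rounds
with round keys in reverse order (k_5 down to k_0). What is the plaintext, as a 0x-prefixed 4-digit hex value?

s_0 = ciphertext = 0x7AD5
s_1 = InvRound(s_0, k_5) = 0x947A
s_2 = InvRound(s_1, k_4) = 0xB994
s_3 = InvRound(s_2, k_3) = 0x2BB9
s_4 = InvRound(s_3, k_2) = 0xED2B
s_5 = InvRound(s_4, k_1) = 0x56ED
s_6 = InvRound(s_5, k_0) = 0xB256

0xB256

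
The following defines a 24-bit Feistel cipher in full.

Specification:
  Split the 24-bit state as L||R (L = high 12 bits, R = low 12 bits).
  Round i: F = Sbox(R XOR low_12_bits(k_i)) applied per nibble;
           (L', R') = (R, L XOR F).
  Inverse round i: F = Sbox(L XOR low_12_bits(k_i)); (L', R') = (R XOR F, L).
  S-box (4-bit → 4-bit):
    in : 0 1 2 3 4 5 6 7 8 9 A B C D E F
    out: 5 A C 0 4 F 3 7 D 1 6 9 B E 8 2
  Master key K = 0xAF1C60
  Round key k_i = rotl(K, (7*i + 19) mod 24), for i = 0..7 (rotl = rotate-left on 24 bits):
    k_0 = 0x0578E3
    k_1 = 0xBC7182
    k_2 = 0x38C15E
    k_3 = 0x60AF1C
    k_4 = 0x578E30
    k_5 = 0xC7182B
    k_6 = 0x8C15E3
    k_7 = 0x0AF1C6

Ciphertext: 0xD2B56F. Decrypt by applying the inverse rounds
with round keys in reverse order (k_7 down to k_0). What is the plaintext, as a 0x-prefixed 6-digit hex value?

s_0 = ciphertext = 0xD2B56F
s_1 = InvRound(s_0, k_7) = 0xEE1D2B
s_2 = InvRound(s_1, k_6) = 0x477EE1
s_3 = InvRound(s_2, k_5) = 0x51A477
s_4 = InvRound(s_3, k_4) = 0xDB151A
s_5 = InvRound(s_4, k_3) = 0x974DB1
s_6 = InvRound(s_5, k_2) = 0x077974
s_7 = InvRound(s_6, k_1) = 0x35B077
s_8 = InvRound(s_7, k_0) = 0x9EA35B

0x9EA35B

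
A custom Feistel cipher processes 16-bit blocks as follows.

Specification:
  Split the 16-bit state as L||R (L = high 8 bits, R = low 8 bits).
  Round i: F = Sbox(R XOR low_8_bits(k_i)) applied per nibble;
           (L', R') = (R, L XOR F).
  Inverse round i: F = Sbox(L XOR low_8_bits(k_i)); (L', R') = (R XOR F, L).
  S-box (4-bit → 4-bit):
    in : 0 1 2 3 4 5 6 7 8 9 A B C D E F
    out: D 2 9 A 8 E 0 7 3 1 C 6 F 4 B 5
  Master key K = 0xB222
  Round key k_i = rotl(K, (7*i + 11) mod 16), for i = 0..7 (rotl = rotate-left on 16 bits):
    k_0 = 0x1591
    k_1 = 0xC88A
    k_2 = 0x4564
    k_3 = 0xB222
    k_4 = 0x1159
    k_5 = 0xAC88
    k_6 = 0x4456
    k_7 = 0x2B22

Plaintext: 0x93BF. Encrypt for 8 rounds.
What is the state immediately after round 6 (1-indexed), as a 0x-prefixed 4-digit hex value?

s_0 = plaintext = 0x93BF
s_1 = Round(s_0, k_0) = 0xBF08
s_2 = Round(s_1, k_1) = 0x0886
s_3 = Round(s_2, k_2) = 0x86B1
s_4 = Round(s_3, k_3) = 0xB19C
s_5 = Round(s_4, k_4) = 0x9C4F
s_6 = Round(s_5, k_5) = 0x4F6B
s_7 = Round(s_6, k_6) = 0x6BEB
s_8 = Round(s_7, k_7) = 0xEB9A

0x4F6B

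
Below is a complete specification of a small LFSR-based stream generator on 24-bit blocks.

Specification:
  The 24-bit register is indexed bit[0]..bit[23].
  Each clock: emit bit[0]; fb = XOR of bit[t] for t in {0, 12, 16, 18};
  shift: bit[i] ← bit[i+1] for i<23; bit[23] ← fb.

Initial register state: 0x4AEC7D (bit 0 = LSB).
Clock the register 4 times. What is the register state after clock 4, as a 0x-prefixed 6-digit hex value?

reg_0 = 0x4AEC7D
clock 1: out=1, reg = 0xA5763E
clock 2: out=0, reg = 0xD2BB1F
clock 3: out=1, reg = 0x695D8F
clock 4: out=1, reg = 0xB4AEC7

0xB4AEC7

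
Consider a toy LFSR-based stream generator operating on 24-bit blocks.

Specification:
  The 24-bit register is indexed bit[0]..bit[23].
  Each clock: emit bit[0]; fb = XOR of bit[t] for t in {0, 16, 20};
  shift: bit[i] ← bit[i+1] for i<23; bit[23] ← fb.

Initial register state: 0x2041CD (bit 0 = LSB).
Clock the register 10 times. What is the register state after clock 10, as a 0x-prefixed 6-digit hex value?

0xC7C810

reg_0 = 0x2041CD
clock 1: out=1, reg = 0x9020E6
clock 2: out=0, reg = 0xC81073
clock 3: out=1, reg = 0xE40839
clock 4: out=1, reg = 0xF2041C
clock 5: out=0, reg = 0xF9020E
clock 6: out=0, reg = 0x7C8107
clock 7: out=1, reg = 0x3E4083
clock 8: out=1, reg = 0x1F2041
clock 9: out=1, reg = 0x8F9020
clock 10: out=0, reg = 0xC7C810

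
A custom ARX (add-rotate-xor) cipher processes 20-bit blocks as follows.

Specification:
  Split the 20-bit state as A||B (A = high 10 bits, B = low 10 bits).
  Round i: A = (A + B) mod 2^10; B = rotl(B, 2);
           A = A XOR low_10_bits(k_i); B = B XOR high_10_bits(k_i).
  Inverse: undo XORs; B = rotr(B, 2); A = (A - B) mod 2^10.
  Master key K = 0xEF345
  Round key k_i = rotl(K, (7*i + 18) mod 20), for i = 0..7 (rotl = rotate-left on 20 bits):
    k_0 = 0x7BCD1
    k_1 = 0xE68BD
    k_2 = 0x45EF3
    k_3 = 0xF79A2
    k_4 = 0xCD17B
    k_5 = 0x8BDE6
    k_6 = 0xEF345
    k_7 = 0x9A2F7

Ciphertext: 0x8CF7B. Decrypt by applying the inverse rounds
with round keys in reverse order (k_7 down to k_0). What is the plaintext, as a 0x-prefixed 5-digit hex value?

0x1697D

s_0 = ciphertext = 0x8CF7B
s_1 = InvRound(s_0, k_7) = 0x60344
s_2 = InvRound(s_1, k_6) = 0xA1C3E
s_3 = InvRound(s_2, k_5) = 0x77584
s_4 = InvRound(s_3, k_4) = 0xFE8AC
s_5 = InvRound(s_4, k_3) = 0xDF2DC
s_6 = InvRound(s_5, k_2) = 0x677F2
s_7 = InvRound(s_6, k_1) = 0x4181A
s_8 = InvRound(s_7, k_0) = 0x1697D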